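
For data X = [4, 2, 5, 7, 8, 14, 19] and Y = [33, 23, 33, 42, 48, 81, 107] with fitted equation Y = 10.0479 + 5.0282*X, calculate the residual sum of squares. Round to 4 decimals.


Predicted values from Y = 10.0479 + 5.0282*X.
Residuals: [2.8393, 2.8957, -2.1889, -3.2453, -2.2735, 0.5573, 1.4163].
SSres = 39.2552.

39.2552


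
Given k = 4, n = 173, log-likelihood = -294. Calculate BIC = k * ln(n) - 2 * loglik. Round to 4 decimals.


Compute k*ln(n) = 4*ln(173) = 4*5.153292 = 20.613168.
Then -2*loglik = 588.
BIC = 20.613168 + 588 = 608.613168, which rounds to 608.6132.

608.6132


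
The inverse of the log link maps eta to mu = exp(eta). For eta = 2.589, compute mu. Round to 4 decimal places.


mu = exp(eta) = exp(2.589).
= 13.3164.

13.3164


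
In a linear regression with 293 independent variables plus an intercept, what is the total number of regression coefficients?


Each predictor gets one coefficient, plus one intercept.
Total parameters = 293 + 1 = 294.

294


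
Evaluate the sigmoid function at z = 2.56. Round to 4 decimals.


Compute exp(-2.5600) = 0.0773.
Sigmoid = 1 / (1 + 0.0773) = 1 / 1.0773 = 0.9282.

0.9282


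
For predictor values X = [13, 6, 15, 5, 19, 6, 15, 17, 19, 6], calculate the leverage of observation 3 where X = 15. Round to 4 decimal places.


Mean of X: xbar = 12.1000.
SXX = 298.9000.
For X = 15: h = 1/10 + (15 - 12.1000)^2/298.9000 = 0.1281.

0.1281


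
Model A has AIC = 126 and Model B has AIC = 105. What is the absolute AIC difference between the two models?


|AIC_A - AIC_B| = |126 - 105| = 21.
Model B is preferred (lower AIC).

21


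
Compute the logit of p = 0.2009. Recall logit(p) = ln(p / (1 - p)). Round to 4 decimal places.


1 - p = 0.7991.
p/(1-p) = 0.2514.
logit = ln(0.2514) = -1.3807.

-1.3807


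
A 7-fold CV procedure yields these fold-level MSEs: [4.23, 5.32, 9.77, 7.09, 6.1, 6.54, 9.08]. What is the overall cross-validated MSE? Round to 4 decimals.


Total MSE across folds = 48.1300.
CV-MSE = 48.1300/7 = 6.8757.

6.8757


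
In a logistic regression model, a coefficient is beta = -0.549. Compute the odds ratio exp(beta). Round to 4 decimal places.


Odds ratio = exp(beta) = exp(-0.549).
= 0.5775.

0.5775


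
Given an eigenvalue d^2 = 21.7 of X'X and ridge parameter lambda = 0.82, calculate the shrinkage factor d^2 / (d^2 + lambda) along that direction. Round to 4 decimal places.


Denominator = d^2 + lambda = 21.7 + 0.82 = 22.5200.
Shrinkage = 21.7 / 22.5200 = 0.9636.

0.9636


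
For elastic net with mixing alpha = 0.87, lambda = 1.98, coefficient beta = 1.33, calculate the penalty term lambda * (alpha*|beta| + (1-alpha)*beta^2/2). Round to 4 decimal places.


alpha * |beta| = 0.87 * 1.33 = 1.1571.
(1-alpha) * beta^2/2 = 0.13 * 1.7689/2 = 0.1150.
Total = 1.98 * (1.1571 + 0.1150) = 2.5187.

2.5187


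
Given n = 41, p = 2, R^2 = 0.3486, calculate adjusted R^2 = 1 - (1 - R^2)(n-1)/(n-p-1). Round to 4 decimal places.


Using the formula:
(1 - 0.3486) = 0.6514.
Multiply by 40/38: 0.6514 * 40 = 26.0560, then 26.0560 / 38 = 0.6857.
Adj R^2 = 1 - 0.6857 = 0.3143.

0.3143


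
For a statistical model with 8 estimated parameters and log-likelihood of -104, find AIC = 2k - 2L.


Compute:
2k = 2*8 = 16.
-2*loglik = -2*(-104) = 208.
AIC = 16 + 208 = 224.

224


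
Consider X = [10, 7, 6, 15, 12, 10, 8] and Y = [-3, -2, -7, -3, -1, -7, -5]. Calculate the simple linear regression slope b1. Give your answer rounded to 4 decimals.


First compute the means: xbar = 9.7143, ybar = -4.0000.
Then S_xx = sum((xi - xbar)^2) = 57.4286.
S_xy = sum((xi - xbar)(yi - ybar)) = 19.0000.
b1 = S_xy / S_xx = 19.0000 / 57.4286 = 0.3308.

0.3308


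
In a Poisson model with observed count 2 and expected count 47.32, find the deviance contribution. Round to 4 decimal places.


y/mu = 2/47.32 = 0.042265 (approx.), and ln(2/47.32) = -3.163786.
y * ln(y/mu) = 2 * -3.163786 = -6.327572.
y - mu = -45.32.
D = 2 * (-6.327572 - -45.32) = 77.984856, which rounds to 77.9849.

77.9849


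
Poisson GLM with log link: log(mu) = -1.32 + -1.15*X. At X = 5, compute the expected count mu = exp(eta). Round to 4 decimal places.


Linear predictor: eta = -1.32 + (-1.15)(5) = -7.0700.
Expected count: mu = exp(-7.0700) = 0.0009.

0.0009


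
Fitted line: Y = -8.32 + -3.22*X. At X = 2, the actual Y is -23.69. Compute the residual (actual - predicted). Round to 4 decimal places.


Predicted = -8.32 + -3.22 * 2 = -14.7600.
Residual = -23.69 - -14.7600 = -8.9300.

-8.9300


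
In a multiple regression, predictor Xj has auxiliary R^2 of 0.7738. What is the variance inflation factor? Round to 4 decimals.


VIF = 1 / (1 - 0.7738).
= 1 / 0.2262 = 4.4209.

4.4209


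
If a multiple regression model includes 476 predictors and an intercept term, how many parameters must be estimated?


Each predictor gets one coefficient, plus one intercept.
Total parameters = 476 + 1 = 477.

477


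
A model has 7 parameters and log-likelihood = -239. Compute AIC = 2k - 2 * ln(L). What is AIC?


Compute:
2k = 2*7 = 14.
-2*loglik = -2*(-239) = 478.
AIC = 14 + 478 = 492.

492


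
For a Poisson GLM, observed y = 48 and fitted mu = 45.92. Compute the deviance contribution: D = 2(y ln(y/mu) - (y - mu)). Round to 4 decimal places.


y/mu = 48/45.92 = 1.045296 (approx.), and ln(48/45.92) = 0.044300.
y * ln(y/mu) = 48 * 0.044300 = 2.126400.
y - mu = 2.08.
D = 2 * (2.126400 - 2.08) = 0.092800, which rounds to 0.0928.

0.0928


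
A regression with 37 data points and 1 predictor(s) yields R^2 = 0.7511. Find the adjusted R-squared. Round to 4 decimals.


Adjusted R^2 = 1 - (1 - R^2) * (n-1)/(n-p-1).
(1 - R^2) = 0.2489.
(n-1)/(n-p-1) = 36/35.
(1 - R^2) * (n-1) = 0.2489 * 36 = 8.9604.
Divide by (n-p-1): 8.9604 / 35 = 0.2560.
Adj R^2 = 1 - 0.2560 = 0.7440.

0.7440


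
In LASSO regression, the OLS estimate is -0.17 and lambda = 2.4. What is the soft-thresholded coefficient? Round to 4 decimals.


|beta_OLS| = 0.17.
lambda = 2.4.
Since |beta| <= lambda, the coefficient is set to 0.
Result = 0.0000.

0.0000


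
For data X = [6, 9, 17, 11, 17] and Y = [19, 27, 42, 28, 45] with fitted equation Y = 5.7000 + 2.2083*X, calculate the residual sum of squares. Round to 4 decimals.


Compute predicted values, then residuals = yi - yhat_i.
Residuals: [0.0502, 1.4253, -1.2411, -1.9913, 1.7589].
SSres = sum(residual^2) = 10.6333.

10.6333


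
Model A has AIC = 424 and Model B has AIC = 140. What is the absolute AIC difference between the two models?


Compute |424 - 140| = 284.
Model B has the smaller AIC.

284


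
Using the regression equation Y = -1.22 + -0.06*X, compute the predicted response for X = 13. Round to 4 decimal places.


Substitute X = 13 into the equation:
Y = -1.22 + -0.06 * 13 = -1.22 + -0.7800 = -2.0000.

-2.0000


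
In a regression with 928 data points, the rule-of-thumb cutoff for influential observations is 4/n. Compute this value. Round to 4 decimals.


The threshold is 4/n.
4/928 = 0.0043.

0.0043


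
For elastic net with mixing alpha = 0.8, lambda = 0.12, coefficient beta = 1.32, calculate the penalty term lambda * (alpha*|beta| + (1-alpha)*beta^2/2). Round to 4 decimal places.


L1 component = 0.8 * |1.32| = 1.0560.
L2 component = 0.2 * 1.32^2 / 2 = 0.1742.
Penalty = 0.12 * (1.0560 + 0.1742) = 0.12 * 1.2302 = 0.1476.

0.1476


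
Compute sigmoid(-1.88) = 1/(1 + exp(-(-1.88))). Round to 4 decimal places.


exp(1.8800) = 6.5535.
1 + exp(-z) = 7.5535.
sigmoid = 1/7.5535 = 0.1324.

0.1324


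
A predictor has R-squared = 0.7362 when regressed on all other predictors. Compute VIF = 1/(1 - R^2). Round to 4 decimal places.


Using VIF = 1/(1 - R^2_j):
1 - 0.7362 = 0.2638.
VIF = 3.7908.

3.7908


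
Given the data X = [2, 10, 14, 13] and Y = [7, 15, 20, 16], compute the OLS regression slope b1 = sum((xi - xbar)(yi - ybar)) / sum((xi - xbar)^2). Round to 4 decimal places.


Calculate xbar = 9.7500, ybar = 14.5000.
S_xx = 88.7500, S_xy = 86.5000.
Using b1 = S_xy / S_xx = 86.5000 / 88.7500, we get b1 = 0.9746.

0.9746


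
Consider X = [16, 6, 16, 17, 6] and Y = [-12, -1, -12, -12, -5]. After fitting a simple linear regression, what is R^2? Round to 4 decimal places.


Fit the OLS line: b0 = 2.1708, b1 = -0.8665.
SSres = 8.5031.
SStot = 105.2000.
R^2 = 1 - 8.5031/105.2000 = 0.9192.

0.9192


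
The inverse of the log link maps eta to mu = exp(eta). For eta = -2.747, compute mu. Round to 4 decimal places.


Apply the inverse link:
mu = e^-2.747 = 0.0641.

0.0641


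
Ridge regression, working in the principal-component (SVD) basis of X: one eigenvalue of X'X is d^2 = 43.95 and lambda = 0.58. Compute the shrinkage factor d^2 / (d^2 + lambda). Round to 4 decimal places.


Denominator = d^2 + lambda = 43.95 + 0.58 = 44.5300.
Shrinkage = 43.95 / 44.5300 = 0.9870.

0.9870


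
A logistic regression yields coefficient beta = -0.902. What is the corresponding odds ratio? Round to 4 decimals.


Odds ratio = exp(beta) = exp(-0.902).
= 0.4058.

0.4058


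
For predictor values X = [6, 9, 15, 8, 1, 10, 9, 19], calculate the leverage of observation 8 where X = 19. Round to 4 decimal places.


Mean of X: xbar = 9.6250.
SXX = 207.8750.
For X = 19: h = 1/8 + (19 - 9.6250)^2/207.8750 = 0.5478.

0.5478


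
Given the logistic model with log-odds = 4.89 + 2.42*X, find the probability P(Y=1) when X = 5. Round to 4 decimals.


z = 4.89 + 2.42 * 5 = 16.9900.
Sigmoid: P = 1 / (1 + exp(-16.9900)) = 1.0000.

1.0000


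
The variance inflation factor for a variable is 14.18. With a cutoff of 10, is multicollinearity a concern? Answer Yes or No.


Check: VIF = 14.18 vs threshold = 10.
Since 14.18 >= 10, the answer is Yes.

Yes


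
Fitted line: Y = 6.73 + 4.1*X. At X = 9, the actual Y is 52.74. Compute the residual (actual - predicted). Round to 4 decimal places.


Compute yhat = 6.73 + (4.1)(9) = 43.6300.
Residual = actual - predicted = 52.74 - 43.6300 = 9.1100.

9.1100


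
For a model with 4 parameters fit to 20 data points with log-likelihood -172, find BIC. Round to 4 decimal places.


k * ln(n) = 4 * ln(20) = 4 * 2.995732 = 11.982928.
-2 * loglik = -2 * (-172) = 344.
BIC = 11.982928 + 344 = 355.982928, which rounds to 355.9829.

355.9829


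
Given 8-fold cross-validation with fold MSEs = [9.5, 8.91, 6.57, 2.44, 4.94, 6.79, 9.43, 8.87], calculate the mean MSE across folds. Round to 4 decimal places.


Add all fold MSEs: 57.4500.
Divide by k = 8: 57.4500/8 = 7.1813.

7.1813


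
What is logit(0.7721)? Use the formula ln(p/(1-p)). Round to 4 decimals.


1 - p = 0.2279.
p/(1-p) = 3.3879.
logit = ln(3.3879) = 1.2202.

1.2202


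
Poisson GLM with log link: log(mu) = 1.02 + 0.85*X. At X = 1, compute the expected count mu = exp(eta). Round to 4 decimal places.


Compute eta = 1.02 + 0.85 * 1 = 1.8700.
Apply inverse link: mu = e^1.8700 = 6.4883.

6.4883


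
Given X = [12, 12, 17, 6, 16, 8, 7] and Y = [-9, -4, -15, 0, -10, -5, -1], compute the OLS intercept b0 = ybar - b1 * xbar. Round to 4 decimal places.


First find the slope: b1 = -1.1316.
Means: xbar = 11.1429, ybar = -6.2857.
b0 = ybar - b1 * xbar = -6.2857 - -1.1316 * 11.1429 = 6.3241.

6.3241


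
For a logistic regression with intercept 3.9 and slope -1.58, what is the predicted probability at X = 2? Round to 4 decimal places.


Compute z = 3.9 + (-1.58)(2) = 0.7400.
exp(-z) = 0.4771.
P = 1/(1 + 0.4771) = 0.6770.

0.6770


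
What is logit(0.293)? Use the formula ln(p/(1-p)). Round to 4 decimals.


1 - p = 0.707.
p/(1-p) = 0.4144.
logit = ln(0.4144) = -0.8809.

-0.8809


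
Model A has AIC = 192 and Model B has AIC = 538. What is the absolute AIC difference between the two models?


Absolute difference = |192 - 538| = 346.
The model with lower AIC (A) is preferred.

346


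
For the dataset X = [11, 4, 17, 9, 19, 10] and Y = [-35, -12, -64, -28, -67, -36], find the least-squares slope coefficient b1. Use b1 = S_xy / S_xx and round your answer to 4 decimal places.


Calculate xbar = 11.6667, ybar = -40.3333.
S_xx = 151.3333, S_xy = -582.6667.
Using b1 = S_xy / S_xx = -582.6667 / 151.3333, we get b1 = -3.8502.

-3.8502


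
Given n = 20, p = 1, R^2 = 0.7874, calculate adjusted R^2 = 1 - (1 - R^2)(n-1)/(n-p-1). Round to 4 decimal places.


Adjusted R^2 = 1 - (1 - R^2) * (n-1)/(n-p-1).
(1 - R^2) = 0.2126.
(n-1)/(n-p-1) = 19/18.
(1 - R^2) * (n-1) = 0.2126 * 19 = 4.0394.
Divide by (n-p-1): 4.0394 / 18 = 0.2244.
Adj R^2 = 1 - 0.2244 = 0.7756.

0.7756


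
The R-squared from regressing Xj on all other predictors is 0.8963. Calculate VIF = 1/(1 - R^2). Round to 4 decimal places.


Using VIF = 1/(1 - R^2_j):
1 - 0.8963 = 0.1037.
VIF = 9.6432.

9.6432


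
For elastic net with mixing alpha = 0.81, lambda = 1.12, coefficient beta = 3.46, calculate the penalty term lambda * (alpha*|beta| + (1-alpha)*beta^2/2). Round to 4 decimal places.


L1 component = 0.81 * |3.46| = 2.8026.
L2 component = 0.19 * 3.46^2 / 2 = 1.1373.
Penalty = 1.12 * (2.8026 + 1.1373) = 1.12 * 3.9399 = 4.4127.

4.4127


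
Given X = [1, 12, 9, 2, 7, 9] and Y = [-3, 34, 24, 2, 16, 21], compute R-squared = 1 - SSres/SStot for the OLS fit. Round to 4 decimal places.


The fitted line is Y = -5.7143 + 3.2071*X.
SSres = 9.3286, SStot = 969.3333.
R^2 = 1 - SSres/SStot = 0.9904.

0.9904


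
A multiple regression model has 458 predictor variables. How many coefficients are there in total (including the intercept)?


Including the intercept, the model has 458 predictor coefficients + 1 intercept.
Total = 459.

459


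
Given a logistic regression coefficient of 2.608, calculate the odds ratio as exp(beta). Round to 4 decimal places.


The odds ratio is computed as:
OR = e^(2.608) = 13.5719.

13.5719


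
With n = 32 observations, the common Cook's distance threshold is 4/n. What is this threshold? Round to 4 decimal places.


The threshold is 4/n.
4/32 = 0.1250.

0.1250


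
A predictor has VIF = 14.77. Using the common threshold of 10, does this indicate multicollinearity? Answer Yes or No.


Compare VIF = 14.77 to the threshold of 10.
14.77 >= 10, so the answer is Yes.

Yes


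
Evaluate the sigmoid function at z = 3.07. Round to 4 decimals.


First, exp(-3.0700) = 0.0464.
Then sigma(z) = 1/(1 + 0.0464) = 0.9556.

0.9556


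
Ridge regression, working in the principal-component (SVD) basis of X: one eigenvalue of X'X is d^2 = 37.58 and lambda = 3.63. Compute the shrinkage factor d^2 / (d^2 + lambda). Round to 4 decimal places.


Denominator = d^2 + lambda = 37.58 + 3.63 = 41.2100.
Shrinkage = 37.58 / 41.2100 = 0.9119.

0.9119


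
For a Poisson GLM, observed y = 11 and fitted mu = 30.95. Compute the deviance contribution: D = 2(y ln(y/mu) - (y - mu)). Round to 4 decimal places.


Compute y*ln(y/mu) = 11*ln(11/30.95) = 11*-1.034478 = -11.379258.
y - mu = -19.95.
D = 2*(-11.379258 - (-19.95)) = 17.141484, which rounds to 17.1415.

17.1415


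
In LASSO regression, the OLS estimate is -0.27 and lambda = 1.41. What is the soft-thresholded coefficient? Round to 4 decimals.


Absolute value: |-0.27| = 0.27.
Compare to lambda = 1.41.
Since |beta| <= lambda, the coefficient is set to 0.

0.0000


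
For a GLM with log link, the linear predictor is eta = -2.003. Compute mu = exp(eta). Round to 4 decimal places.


mu = exp(eta) = exp(-2.003).
= 0.1349.

0.1349


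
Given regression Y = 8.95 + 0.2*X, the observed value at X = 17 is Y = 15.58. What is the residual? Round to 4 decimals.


Predicted = 8.95 + 0.2 * 17 = 12.3500.
Residual = 15.58 - 12.3500 = 3.2300.

3.2300


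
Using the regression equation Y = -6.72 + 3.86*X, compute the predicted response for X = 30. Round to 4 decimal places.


Substitute X = 30 into the equation:
Y = -6.72 + 3.86 * 30 = -6.72 + 115.8000 = 109.0800.

109.0800


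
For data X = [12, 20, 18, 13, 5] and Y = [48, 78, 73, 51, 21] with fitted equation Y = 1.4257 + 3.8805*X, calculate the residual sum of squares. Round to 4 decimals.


For each point, residual = actual - predicted.
Residuals: [0.0083, -1.0357, 1.7253, -0.8722, 0.1718].
Sum of squared residuals = 4.8397.

4.8397


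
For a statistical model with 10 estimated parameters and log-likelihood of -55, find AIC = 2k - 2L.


AIC = 2k - 2*loglik = 2(10) - 2(-55).
= 20 + 110 = 130.

130


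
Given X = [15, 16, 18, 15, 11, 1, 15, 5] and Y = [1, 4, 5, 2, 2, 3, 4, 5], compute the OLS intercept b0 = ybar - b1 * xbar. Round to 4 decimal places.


Compute b1 = -0.0120 from the OLS formula.
With xbar = 12.0000 and ybar = 3.2500, the intercept is:
b0 = 3.2500 - -0.0120 * 12.0000 = 3.3940.

3.3940


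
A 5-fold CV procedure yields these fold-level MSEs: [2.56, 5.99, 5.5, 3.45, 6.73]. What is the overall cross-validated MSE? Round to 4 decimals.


Sum of fold MSEs = 24.2300.
Average = 24.2300 / 5 = 4.8460.

4.8460


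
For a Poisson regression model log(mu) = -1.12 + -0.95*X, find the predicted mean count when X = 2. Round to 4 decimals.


Linear predictor: eta = -1.12 + (-0.95)(2) = -3.0200.
Expected count: mu = exp(-3.0200) = 0.0488.

0.0488


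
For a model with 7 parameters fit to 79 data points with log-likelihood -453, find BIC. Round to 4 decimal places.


Compute k*ln(n) = 7*ln(79) = 7*4.369448 = 30.586136.
Then -2*loglik = 906.
BIC = 30.586136 + 906 = 936.586136, which rounds to 936.5861.

936.5861


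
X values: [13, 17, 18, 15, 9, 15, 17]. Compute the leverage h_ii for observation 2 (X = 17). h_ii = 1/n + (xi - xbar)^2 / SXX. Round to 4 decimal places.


Mean of X: xbar = 14.8571.
SXX = 56.8571.
For X = 17: h = 1/7 + (17 - 14.8571)^2/56.8571 = 0.2236.

0.2236


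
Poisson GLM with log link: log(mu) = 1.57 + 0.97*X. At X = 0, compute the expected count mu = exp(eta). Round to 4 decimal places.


eta = 1.57 + 0.97 * 0 = 1.5700.
mu = exp(1.5700) = 4.8066.

4.8066


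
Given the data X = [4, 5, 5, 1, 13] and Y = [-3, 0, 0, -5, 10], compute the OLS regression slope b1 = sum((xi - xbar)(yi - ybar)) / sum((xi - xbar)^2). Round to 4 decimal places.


First compute the means: xbar = 5.6000, ybar = 0.4000.
Then S_xx = sum((xi - xbar)^2) = 79.2000.
S_xy = sum((xi - xbar)(yi - ybar)) = 101.8000.
b1 = S_xy / S_xx = 101.8000 / 79.2000 = 1.2854.

1.2854


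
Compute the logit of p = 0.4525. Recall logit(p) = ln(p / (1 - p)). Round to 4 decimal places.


The odds are p/(1-p) = 0.4525 / 0.5475 = 0.8265.
logit(p) = ln(0.8265) = -0.1906.

-0.1906


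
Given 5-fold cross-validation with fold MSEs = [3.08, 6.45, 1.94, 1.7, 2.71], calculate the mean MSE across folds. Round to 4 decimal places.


Total MSE across folds = 15.8800.
CV-MSE = 15.8800/5 = 3.1760.

3.1760


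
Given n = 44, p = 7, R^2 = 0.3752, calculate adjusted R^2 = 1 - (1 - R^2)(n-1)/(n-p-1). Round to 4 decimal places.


Using the formula:
(1 - 0.3752) = 0.6248.
Multiply by 43/36: 0.6248 * 43 = 26.8664, then 26.8664 / 36 = 0.7463.
Adj R^2 = 1 - 0.7463 = 0.2537.

0.2537


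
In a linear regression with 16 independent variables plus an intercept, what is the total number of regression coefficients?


Total coefficients = number of predictors + 1 (for the intercept).
= 16 + 1 = 17.

17


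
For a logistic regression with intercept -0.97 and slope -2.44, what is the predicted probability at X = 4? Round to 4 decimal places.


z = -0.97 + -2.44 * 4 = -10.7300.
Sigmoid: P = 1 / (1 + exp(10.7300)) = 0.0000.

0.0000


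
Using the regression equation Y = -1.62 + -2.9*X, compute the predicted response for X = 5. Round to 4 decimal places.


Substitute X = 5 into the equation:
Y = -1.62 + -2.9 * 5 = -1.62 + -14.5000 = -16.1200.

-16.1200


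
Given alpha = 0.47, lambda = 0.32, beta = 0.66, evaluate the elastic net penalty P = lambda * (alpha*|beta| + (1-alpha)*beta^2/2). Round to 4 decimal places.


alpha * |beta| = 0.47 * 0.66 = 0.3102.
(1-alpha) * beta^2/2 = 0.53 * 0.4356/2 = 0.1154.
Total = 0.32 * (0.3102 + 0.1154) = 0.1362.

0.1362


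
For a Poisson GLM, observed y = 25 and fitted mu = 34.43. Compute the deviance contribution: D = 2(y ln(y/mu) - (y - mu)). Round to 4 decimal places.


y/mu = 25/34.43 = 0.726111 (approx.), and ln(25/34.43) = -0.320052.
y * ln(y/mu) = 25 * -0.320052 = -8.001300.
y - mu = -9.43.
D = 2 * (-8.001300 - -9.43) = 2.857400, which rounds to 2.8574.

2.8574


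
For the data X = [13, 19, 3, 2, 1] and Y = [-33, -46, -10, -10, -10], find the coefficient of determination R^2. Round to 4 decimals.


Fit the OLS line: b0 = -5.8793, b1 = -2.0948.
SSres = 8.9052.
SStot = 1128.8000.
R^2 = 1 - 8.9052/1128.8000 = 0.9921.

0.9921


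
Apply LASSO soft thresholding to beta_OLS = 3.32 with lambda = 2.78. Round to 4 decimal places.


Check: |3.32| = 3.32 vs lambda = 2.78.
Since |beta| > lambda, coefficient = sign(beta)*(|beta| - lambda) = 0.5400.
Soft-thresholded coefficient = 0.5400.

0.5400


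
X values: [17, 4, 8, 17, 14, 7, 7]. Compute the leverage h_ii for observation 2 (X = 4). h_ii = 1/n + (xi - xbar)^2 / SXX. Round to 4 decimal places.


n = 7, xbar = 10.5714.
SXX = sum((xi - xbar)^2) = 169.7143.
h = 1/7 + (4 - 10.5714)^2 / 169.7143 = 0.3973.

0.3973


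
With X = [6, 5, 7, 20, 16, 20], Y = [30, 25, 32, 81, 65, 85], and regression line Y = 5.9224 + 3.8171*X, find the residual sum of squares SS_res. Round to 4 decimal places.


Compute predicted values, then residuals = yi - yhat_i.
Residuals: [1.1750, -0.0079, -0.6421, -1.2644, -1.9960, 2.7356].
SSres = sum(residual^2) = 14.8592.

14.8592


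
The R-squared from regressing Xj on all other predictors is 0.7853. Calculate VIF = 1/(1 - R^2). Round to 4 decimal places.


Denominator: 1 - 0.7853 = 0.2147.
VIF = 1 / 0.2147 = 4.6577.

4.6577


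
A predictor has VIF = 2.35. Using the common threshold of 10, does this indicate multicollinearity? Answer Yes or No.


The threshold is 10.
VIF = 2.35 is < 10.
Multicollinearity indication: No.

No


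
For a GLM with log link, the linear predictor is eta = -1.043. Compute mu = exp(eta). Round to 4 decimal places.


Apply the inverse link:
mu = e^-1.043 = 0.3524.

0.3524


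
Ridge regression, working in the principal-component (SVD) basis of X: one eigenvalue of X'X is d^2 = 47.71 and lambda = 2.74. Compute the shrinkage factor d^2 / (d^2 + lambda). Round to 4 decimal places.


Denominator = d^2 + lambda = 47.71 + 2.74 = 50.4500.
Shrinkage = 47.71 / 50.4500 = 0.9457.

0.9457


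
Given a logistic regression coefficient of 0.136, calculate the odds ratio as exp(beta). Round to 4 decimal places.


The odds ratio is computed as:
OR = e^(0.136) = 1.1457.

1.1457


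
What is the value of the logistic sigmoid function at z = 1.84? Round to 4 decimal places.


Compute exp(-1.8400) = 0.1588.
Sigmoid = 1 / (1 + 0.1588) = 1 / 1.1588 = 0.8629.

0.8629


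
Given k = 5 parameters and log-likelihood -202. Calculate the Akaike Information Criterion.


Compute:
2k = 2*5 = 10.
-2*loglik = -2*(-202) = 404.
AIC = 10 + 404 = 414.

414


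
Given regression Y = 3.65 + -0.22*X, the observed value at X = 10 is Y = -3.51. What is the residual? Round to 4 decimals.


Fitted value at X = 10 is yhat = 3.65 + -0.22*10 = 1.4500.
Residual = -3.51 - 1.4500 = -4.9600.

-4.9600


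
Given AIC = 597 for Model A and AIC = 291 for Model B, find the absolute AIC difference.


Absolute difference = |597 - 291| = 306.
The model with lower AIC (B) is preferred.

306


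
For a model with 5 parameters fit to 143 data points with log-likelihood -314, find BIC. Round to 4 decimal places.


k * ln(n) = 5 * ln(143) = 5 * 4.962845 = 24.814225.
-2 * loglik = -2 * (-314) = 628.
BIC = 24.814225 + 628 = 652.814225, which rounds to 652.8142.

652.8142


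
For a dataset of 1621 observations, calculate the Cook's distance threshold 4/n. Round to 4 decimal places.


Cook's distance cutoff = 4/n = 4/1621.
= 0.0025.

0.0025


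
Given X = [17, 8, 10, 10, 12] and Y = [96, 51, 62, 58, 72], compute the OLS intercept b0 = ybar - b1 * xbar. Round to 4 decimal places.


Compute b1 = 5.0720 from the OLS formula.
With xbar = 11.4000 and ybar = 67.8000, the intercept is:
b0 = 67.8000 - 5.0720 * 11.4000 = 9.9788.

9.9788


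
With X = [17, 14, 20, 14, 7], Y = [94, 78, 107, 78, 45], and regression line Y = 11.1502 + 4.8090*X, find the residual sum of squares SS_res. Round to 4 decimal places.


Predicted values from Y = 11.1502 + 4.8090*X.
Residuals: [1.0968, -0.4762, -0.3302, -0.4762, 0.1868].
SSres = 1.8004.

1.8004


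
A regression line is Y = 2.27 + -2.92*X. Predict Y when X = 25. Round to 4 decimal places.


Substitute X = 25 into the equation:
Y = 2.27 + -2.92 * 25 = 2.27 + -73.0000 = -70.7300.

-70.7300


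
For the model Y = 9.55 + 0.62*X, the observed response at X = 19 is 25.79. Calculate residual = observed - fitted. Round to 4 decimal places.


Predicted = 9.55 + 0.62 * 19 = 21.3300.
Residual = 25.79 - 21.3300 = 4.4600.

4.4600


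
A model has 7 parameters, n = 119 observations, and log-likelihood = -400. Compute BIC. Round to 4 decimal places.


Compute k*ln(n) = 7*ln(119) = 7*4.779123 = 33.453861.
Then -2*loglik = 800.
BIC = 33.453861 + 800 = 833.453861, which rounds to 833.4539.

833.4539


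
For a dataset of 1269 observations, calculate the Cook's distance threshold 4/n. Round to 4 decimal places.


The threshold is 4/n.
4/1269 = 0.0032.

0.0032


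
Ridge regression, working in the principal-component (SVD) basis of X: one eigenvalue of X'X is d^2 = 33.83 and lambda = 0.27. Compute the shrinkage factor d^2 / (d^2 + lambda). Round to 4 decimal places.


Compute the denominator: 33.83 + 0.27 = 34.1000.
Shrinkage factor = 33.83 / 34.1000 = 0.9921.

0.9921


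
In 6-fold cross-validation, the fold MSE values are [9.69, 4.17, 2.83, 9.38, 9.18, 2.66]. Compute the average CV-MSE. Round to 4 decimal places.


Sum of fold MSEs = 37.9100.
Average = 37.9100 / 6 = 6.3183.

6.3183


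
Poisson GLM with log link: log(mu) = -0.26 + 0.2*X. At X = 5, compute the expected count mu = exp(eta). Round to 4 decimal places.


Linear predictor: eta = -0.26 + (0.2)(5) = 0.7400.
Expected count: mu = exp(0.7400) = 2.0959.

2.0959


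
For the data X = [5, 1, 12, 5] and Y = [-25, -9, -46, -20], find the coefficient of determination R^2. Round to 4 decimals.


Fit the OLS line: b0 = -5.6653, b1 = -3.3625.
SSres = 12.5020.
SStot = 722.0000.
R^2 = 1 - 12.5020/722.0000 = 0.9827.

0.9827


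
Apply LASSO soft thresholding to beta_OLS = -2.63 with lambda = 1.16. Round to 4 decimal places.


|beta_OLS| = 2.63.
lambda = 1.16.
Since |beta| > lambda, coefficient = sign(beta)*(|beta| - lambda) = -1.4700.
Result = -1.4700.

-1.4700


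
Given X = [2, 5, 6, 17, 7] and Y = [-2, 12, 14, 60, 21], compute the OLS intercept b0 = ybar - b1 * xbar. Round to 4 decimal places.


First find the slope: b1 = 4.1022.
Means: xbar = 7.4000, ybar = 21.0000.
b0 = ybar - b1 * xbar = 21.0000 - 4.1022 * 7.4000 = -9.3560.

-9.3560


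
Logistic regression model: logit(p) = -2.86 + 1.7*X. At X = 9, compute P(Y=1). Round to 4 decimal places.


Compute z = -2.86 + (1.7)(9) = 12.4400.
exp(-z) = 0.0000.
P = 1/(1 + 0.0000) = 1.0000.

1.0000


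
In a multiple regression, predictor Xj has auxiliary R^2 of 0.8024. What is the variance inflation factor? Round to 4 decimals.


VIF = 1 / (1 - 0.8024).
= 1 / 0.1976 = 5.0607.

5.0607


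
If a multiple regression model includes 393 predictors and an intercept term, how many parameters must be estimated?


Total coefficients = number of predictors + 1 (for the intercept).
= 393 + 1 = 394.

394


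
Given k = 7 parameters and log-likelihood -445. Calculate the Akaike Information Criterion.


AIC = 2*7 - 2*(-445).
= 14 + 890 = 904.

904


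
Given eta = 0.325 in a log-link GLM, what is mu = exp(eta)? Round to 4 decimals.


The inverse log link gives:
mu = exp(0.325) = 1.3840.

1.3840


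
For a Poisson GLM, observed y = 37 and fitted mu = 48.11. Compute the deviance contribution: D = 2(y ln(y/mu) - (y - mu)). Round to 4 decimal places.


y/mu = 37/48.11 = 0.769071 (approx.), and ln(37/48.11) = -0.262572.
y * ln(y/mu) = 37 * -0.262572 = -9.715164.
y - mu = -11.11.
D = 2 * (-9.715164 - -11.11) = 2.789672, which rounds to 2.7897.

2.7897


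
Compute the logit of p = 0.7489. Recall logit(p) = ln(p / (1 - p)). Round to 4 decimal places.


1 - p = 0.2511.
p/(1-p) = 2.9825.
logit = ln(2.9825) = 1.0928.

1.0928


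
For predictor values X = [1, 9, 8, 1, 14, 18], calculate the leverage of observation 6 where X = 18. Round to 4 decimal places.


Mean of X: xbar = 8.5000.
SXX = 233.5000.
For X = 18: h = 1/6 + (18 - 8.5000)^2/233.5000 = 0.5532.

0.5532


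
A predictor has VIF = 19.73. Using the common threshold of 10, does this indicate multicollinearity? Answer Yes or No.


Check: VIF = 19.73 vs threshold = 10.
Since 19.73 >= 10, the answer is Yes.

Yes


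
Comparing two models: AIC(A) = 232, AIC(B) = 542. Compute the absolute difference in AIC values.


Absolute difference = |232 - 542| = 310.
The model with lower AIC (A) is preferred.

310


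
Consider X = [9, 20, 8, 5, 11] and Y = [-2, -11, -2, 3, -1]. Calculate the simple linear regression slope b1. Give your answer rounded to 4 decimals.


First compute the means: xbar = 10.6000, ybar = -2.6000.
Then S_xx = sum((xi - xbar)^2) = 129.2000.
S_xy = sum((xi - xbar)(yi - ybar)) = -112.2000.
b1 = S_xy / S_xx = -112.2000 / 129.2000 = -0.8684.

-0.8684


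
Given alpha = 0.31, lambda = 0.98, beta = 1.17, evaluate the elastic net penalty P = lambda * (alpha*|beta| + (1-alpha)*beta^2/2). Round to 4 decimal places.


alpha * |beta| = 0.31 * 1.17 = 0.3627.
(1-alpha) * beta^2/2 = 0.69 * 1.3689/2 = 0.4723.
Total = 0.98 * (0.3627 + 0.4723) = 0.8183.

0.8183


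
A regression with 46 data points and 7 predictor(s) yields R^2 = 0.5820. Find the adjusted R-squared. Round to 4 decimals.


Using the formula:
(1 - 0.5820) = 0.4180.
Multiply by 45/38: 0.4180 * 45 = 18.8100, then 18.8100 / 38 = 0.4950.
Adj R^2 = 1 - 0.4950 = 0.5050.

0.5050


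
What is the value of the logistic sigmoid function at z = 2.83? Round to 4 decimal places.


Compute exp(-2.8300) = 0.0590.
Sigmoid = 1 / (1 + 0.0590) = 1 / 1.0590 = 0.9443.

0.9443


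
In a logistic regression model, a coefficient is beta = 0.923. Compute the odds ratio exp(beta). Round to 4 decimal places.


Odds ratio = exp(beta) = exp(0.923).
= 2.5168.

2.5168


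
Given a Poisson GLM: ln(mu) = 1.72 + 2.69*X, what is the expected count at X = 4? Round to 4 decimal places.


Linear predictor: eta = 1.72 + (2.69)(4) = 12.4800.
Expected count: mu = exp(12.4800) = 263023.8522.

263023.8522


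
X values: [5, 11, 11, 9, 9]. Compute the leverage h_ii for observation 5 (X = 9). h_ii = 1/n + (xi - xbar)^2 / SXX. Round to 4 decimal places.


n = 5, xbar = 9.0000.
SXX = sum((xi - xbar)^2) = 24.0000.
h = 1/5 + (9 - 9.0000)^2 / 24.0000 = 0.2000.

0.2000


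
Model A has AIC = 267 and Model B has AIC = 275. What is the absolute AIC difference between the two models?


Absolute difference = |267 - 275| = 8.
The model with lower AIC (A) is preferred.

8


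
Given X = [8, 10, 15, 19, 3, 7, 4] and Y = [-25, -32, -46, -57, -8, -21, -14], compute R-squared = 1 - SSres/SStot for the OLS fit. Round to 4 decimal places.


After computing the OLS fit (b0=-0.6742, b1=-3.0042):
SSres = 7.4249, SStot = 1828.0000.
R^2 = 1 - 7.4249/1828.0000 = 0.9959.

0.9959


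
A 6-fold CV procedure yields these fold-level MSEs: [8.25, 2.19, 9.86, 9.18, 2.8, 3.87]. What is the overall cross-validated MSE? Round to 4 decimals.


Add all fold MSEs: 36.1500.
Divide by k = 6: 36.1500/6 = 6.0250.

6.0250


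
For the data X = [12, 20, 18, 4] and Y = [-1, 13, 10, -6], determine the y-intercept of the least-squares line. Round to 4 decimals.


Compute b1 = 1.2129 from the OLS formula.
With xbar = 13.5000 and ybar = 4.0000, the intercept is:
b0 = 4.0000 - 1.2129 * 13.5000 = -12.3742.

-12.3742


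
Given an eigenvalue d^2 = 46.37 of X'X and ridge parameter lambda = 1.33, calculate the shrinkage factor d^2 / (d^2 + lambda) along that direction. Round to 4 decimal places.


d^2 + lambda = 46.37 + 1.33 = 47.7000.
Shrinkage factor = 46.37/47.7000 = 0.9721.

0.9721


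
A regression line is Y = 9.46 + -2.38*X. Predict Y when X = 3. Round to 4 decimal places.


Predicted value:
Y = 9.46 + (-2.38)(3) = 9.46 + -7.1400 = 2.3200.

2.3200


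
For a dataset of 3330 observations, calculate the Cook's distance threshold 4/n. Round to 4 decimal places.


Using the rule of thumb:
Threshold = 4 / 3330 = 0.0012.

0.0012


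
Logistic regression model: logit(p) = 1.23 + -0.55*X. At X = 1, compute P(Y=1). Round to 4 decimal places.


Linear predictor: z = 1.23 + -0.55 * 1 = 0.6800.
P = 1/(1 + exp(-0.6800)) = 1/(1 + 0.5066) = 0.6637.

0.6637


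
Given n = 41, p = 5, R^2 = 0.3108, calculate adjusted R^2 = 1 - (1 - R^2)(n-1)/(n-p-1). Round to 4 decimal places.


Using the formula:
(1 - 0.3108) = 0.6892.
Multiply by 40/35: 0.6892 * 40 = 27.5680, then 27.5680 / 35 = 0.7877.
Adj R^2 = 1 - 0.7877 = 0.2123.

0.2123


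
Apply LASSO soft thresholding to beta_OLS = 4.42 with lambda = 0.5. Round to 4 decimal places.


|beta_OLS| = 4.42.
lambda = 0.5.
Since |beta| > lambda, coefficient = sign(beta)*(|beta| - lambda) = 3.9200.
Result = 3.9200.

3.9200


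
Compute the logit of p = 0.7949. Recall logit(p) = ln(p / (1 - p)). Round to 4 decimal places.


Compute the odds: 0.7949/0.2051 = 3.8757.
Take the natural log: ln(3.8757) = 1.3547.

1.3547


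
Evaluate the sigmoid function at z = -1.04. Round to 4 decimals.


Compute exp(1.0400) = 2.8292.
Sigmoid = 1 / (1 + 2.8292) = 1 / 3.8292 = 0.2611.

0.2611


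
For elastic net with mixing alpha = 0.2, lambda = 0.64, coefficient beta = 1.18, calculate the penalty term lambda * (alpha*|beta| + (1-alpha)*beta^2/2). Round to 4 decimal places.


Compute:
L1 = 0.2 * 1.18 = 0.2360.
L2 = 0.8 * 1.18^2 / 2 = 0.5570.
Penalty = 0.64 * (0.2360 + 0.5570) = 0.5075.

0.5075


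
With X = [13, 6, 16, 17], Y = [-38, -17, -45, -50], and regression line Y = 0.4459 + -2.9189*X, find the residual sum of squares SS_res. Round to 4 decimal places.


Predicted values from Y = 0.4459 + -2.9189*X.
Residuals: [-0.5002, 0.0675, 1.2565, -0.8246].
SSres = 2.5135.

2.5135


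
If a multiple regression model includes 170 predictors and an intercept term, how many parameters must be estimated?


Including the intercept, the model has 170 predictor coefficients + 1 intercept.
Total = 171.

171


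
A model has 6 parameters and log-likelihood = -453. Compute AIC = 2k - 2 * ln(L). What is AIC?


AIC = 2*6 - 2*(-453).
= 12 + 906 = 918.

918


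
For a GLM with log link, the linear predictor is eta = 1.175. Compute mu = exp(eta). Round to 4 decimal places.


The inverse log link gives:
mu = exp(1.175) = 3.2381.

3.2381


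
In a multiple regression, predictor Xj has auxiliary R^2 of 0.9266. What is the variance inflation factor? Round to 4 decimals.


VIF = 1 / (1 - 0.9266).
= 1 / 0.0734 = 13.6240.

13.6240


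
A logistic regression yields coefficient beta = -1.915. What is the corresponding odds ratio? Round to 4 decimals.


exp(-1.915) = 0.1473.
So the odds ratio is 0.1473.

0.1473


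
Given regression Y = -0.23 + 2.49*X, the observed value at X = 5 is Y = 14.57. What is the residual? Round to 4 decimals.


Compute yhat = -0.23 + (2.49)(5) = 12.2200.
Residual = actual - predicted = 14.57 - 12.2200 = 2.3500.

2.3500


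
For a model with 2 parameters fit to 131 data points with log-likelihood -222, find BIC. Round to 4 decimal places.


k * ln(n) = 2 * ln(131) = 2 * 4.875197 = 9.750394.
-2 * loglik = -2 * (-222) = 444.
BIC = 9.750394 + 444 = 453.750394, which rounds to 453.7504.

453.7504


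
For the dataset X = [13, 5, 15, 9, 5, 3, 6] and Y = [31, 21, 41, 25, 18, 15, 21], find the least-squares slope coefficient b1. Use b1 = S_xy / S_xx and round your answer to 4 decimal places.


The sample means are xbar = 8.0000 and ybar = 24.5714.
Compute S_xx = 122.0000 and S_xy = 233.0000.
Slope b1 = S_xy / S_xx = 233.0000 / 122.0000 = 1.9098.

1.9098


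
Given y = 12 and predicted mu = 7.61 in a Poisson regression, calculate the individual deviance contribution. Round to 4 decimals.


y/mu = 12/7.61 = 1.576873 (approx.), and ln(12/7.61) = 0.455443.
y * ln(y/mu) = 12 * 0.455443 = 5.465316.
y - mu = 4.39.
D = 2 * (5.465316 - 4.39) = 2.150632, which rounds to 2.1506.

2.1506


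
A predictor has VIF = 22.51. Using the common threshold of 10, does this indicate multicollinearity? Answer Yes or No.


The threshold is 10.
VIF = 22.51 is >= 10.
Multicollinearity indication: Yes.

Yes


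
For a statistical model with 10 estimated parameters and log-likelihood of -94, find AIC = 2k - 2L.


AIC = 2k - 2*loglik = 2(10) - 2(-94).
= 20 + 188 = 208.

208


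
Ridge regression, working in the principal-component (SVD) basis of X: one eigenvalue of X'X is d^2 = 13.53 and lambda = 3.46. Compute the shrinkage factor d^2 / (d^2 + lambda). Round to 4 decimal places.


Compute the denominator: 13.53 + 3.46 = 16.9900.
Shrinkage factor = 13.53 / 16.9900 = 0.7964.

0.7964


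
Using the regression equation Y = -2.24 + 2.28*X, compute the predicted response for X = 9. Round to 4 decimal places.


Substitute X = 9 into the equation:
Y = -2.24 + 2.28 * 9 = -2.24 + 20.5200 = 18.2800.

18.2800


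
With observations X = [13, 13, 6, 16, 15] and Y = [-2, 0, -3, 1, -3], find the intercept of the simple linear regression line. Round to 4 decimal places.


Compute b1 = 0.2484 from the OLS formula.
With xbar = 12.6000 and ybar = -1.4000, the intercept is:
b0 = -1.4000 - 0.2484 * 12.6000 = -4.5294.

-4.5294


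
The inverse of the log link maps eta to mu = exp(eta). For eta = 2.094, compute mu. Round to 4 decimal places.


Apply the inverse link:
mu = e^2.094 = 8.1173.

8.1173


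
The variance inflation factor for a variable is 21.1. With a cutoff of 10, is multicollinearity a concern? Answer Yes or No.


Compare VIF = 21.1 to the threshold of 10.
21.1 >= 10, so the answer is Yes.

Yes


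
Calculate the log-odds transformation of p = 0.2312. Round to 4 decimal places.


1 - p = 0.7688.
p/(1-p) = 0.3007.
logit = ln(0.3007) = -1.2015.

-1.2015


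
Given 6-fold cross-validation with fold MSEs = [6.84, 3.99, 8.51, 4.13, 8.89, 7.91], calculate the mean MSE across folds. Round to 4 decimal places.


Add all fold MSEs: 40.2700.
Divide by k = 6: 40.2700/6 = 6.7117.

6.7117


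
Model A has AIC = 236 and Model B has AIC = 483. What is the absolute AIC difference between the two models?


|AIC_A - AIC_B| = |236 - 483| = 247.
Model A is preferred (lower AIC).

247


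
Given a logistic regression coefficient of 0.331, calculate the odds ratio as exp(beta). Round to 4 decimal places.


Odds ratio = exp(beta) = exp(0.331).
= 1.3924.

1.3924


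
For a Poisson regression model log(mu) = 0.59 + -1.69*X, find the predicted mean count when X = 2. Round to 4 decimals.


Compute eta = 0.59 + -1.69 * 2 = -2.7900.
Apply inverse link: mu = e^-2.7900 = 0.0614.

0.0614


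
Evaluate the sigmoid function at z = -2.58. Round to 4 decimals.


exp(2.5800) = 13.1971.
1 + exp(-z) = 14.1971.
sigmoid = 1/14.1971 = 0.0704.

0.0704


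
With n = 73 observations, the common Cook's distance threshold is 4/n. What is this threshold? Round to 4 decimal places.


The threshold is 4/n.
4/73 = 0.0548.

0.0548


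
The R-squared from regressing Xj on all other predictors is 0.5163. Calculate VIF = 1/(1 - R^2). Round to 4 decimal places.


Denominator: 1 - 0.5163 = 0.4837.
VIF = 1 / 0.4837 = 2.0674.

2.0674
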